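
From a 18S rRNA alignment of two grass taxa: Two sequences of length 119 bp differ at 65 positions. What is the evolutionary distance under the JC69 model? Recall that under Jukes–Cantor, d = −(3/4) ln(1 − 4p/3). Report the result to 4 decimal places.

p = 65/119 ≈ 0.546218.
d = −(3/4) ln(1 − 4p/3) = −0.75 ln(1 − 0.728291) = −0.75 ln(0.271709)
  = −0.75 × (-1.303024) = 0.977268 substitutions/site.

0.9773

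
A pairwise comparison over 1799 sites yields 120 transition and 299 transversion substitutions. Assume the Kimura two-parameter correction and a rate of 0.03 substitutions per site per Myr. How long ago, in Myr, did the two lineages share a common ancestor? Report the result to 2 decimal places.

P = 120/1799 ≈ 0.066704 and Q = 299/1799 ≈ 0.166203.
Under the Kimura two-parameter model, d = −½ ln(1 − 2P − Q) − ¼ ln(1 − 2Q).
1 − 2P − Q = 0.700389, giving −½ ln(0.700389) = 0.178060.
1 − 2Q = 0.667594, giving −¼ ln(0.667594) = 0.101019.
d = 0.178060 + 0.101019 = 0.279079.
Under a molecular clock d = 2μt, so t = d/(2μ) = 0.279079 / (2 × 0.03) = 4.65 Myr.

4.65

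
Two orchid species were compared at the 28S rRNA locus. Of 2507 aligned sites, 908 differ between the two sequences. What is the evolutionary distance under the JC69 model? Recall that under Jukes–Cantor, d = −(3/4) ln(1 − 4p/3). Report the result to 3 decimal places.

p = 908/2507 ≈ 0.362186.
d = −(3/4) ln(1 − 4p/3) = −0.75 ln(1 − 0.482915) = −0.75 ln(0.517085)
  = −0.75 × (-0.659548) = 0.494661 substitutions/site.

0.495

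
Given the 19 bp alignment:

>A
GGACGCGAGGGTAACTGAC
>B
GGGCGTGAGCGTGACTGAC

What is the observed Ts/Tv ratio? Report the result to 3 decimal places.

Transitions are A↔G and C↔T; transversions are all other mismatches.
Transitions: 3. Transversions: 1.
R = 3/1 = 3.000.

3.000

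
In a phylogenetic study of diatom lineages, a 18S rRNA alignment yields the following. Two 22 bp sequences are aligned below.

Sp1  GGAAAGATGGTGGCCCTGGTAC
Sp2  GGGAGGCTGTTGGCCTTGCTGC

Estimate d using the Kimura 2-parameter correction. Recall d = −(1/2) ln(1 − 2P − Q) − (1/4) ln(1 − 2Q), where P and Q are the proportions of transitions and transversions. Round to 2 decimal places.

Of 22 sites, 4 differences are transitions and 3 are transversions, so P = 4/22 ≈ 0.181818 and Q = 3/22 ≈ 0.136364.
Under the Kimura two-parameter model, d = −½ ln(1 − 2P − Q) − ¼ ln(1 − 2Q).
1 − 2P − Q = 0.5, giving −½ ln(0.5) = 0.346574.
1 − 2Q = 0.727272, giving −¼ ln(0.727272) = 0.079614.
d = 0.346574 + 0.079614 = 0.426188.

0.43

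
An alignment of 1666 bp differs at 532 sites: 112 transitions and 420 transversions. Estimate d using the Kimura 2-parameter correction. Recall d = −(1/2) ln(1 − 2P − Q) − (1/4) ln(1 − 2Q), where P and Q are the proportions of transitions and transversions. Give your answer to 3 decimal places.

0.420

P = 112/1666 ≈ 0.067227 and Q = 420/1666 ≈ 0.252101.
Under the Kimura two-parameter model, d = −½ ln(1 − 2P − Q) − ¼ ln(1 − 2Q).
1 − 2P − Q = 0.613445, giving −½ ln(0.613445) = 0.244332.
1 − 2Q = 0.495798, giving −¼ ln(0.495798) = 0.175397.
d = 0.244332 + 0.175397 = 0.419729.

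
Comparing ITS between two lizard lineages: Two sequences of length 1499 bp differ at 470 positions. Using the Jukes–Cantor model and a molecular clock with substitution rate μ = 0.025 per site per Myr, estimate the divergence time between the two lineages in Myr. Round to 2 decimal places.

p = 470/1499 ≈ 0.313542.
d = −(3/4) ln(1 − 4p/3) = −0.75 ln(1 − 0.418056) = −0.75 ln(0.581944)
  = −0.75 × (-0.541381) = 0.406036 substitutions/site.
Under a molecular clock d = 2μt, so t = d/(2μ) = 0.406036 / (2 × 0.025) = 8.12 Myr.

8.12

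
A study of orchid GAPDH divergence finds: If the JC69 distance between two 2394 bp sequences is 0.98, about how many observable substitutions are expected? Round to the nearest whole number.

Invert JC69: p = (3/4)(1 − e^(−4d/3)) = 0.75 × (1 − e^(-1.306667)) = 0.75 × (1 − 0.270721) = 0.546959.
Expected differing sites = pL ≈ 0.546959 × 2394 = 1309.419846 ≈ 1309.

1309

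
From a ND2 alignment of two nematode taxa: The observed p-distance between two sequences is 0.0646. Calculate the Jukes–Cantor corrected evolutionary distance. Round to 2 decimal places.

0.07

d = −(3/4) ln(1 − 4p/3) = −0.75 ln(1 − 0.086133) = −0.75 ln(0.913867)
  = −0.75 × (-0.090070) = 0.067553 substitutions/site.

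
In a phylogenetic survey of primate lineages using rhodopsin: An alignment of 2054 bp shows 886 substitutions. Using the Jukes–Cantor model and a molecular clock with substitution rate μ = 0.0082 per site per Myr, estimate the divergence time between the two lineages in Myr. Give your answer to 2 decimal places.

p = 886/2054 ≈ 0.431353.
d = −(3/4) ln(1 − 4p/3) = −0.75 ln(1 − 0.575137) = −0.75 ln(0.424863)
  = −0.75 × (-0.855989) = 0.641992 substitutions/site.
Under a molecular clock d = 2μt, so t = d/(2μ) = 0.641992 / (2 × 0.0082) = 39.15 Myr.

39.15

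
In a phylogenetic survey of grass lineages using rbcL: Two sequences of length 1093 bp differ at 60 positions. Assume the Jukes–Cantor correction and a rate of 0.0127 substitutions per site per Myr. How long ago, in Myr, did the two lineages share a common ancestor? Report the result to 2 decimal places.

2.24

p = 60/1093 ≈ 0.054895.
d = −(3/4) ln(1 − 4p/3) = −0.75 ln(1 − 0.073193) = −0.75 ln(0.926807)
  = −0.75 × (-0.076010) = 0.057008 substitutions/site.
Under a molecular clock d = 2μt, so t = d/(2μ) = 0.057008 / (2 × 0.0127) = 2.24 Myr.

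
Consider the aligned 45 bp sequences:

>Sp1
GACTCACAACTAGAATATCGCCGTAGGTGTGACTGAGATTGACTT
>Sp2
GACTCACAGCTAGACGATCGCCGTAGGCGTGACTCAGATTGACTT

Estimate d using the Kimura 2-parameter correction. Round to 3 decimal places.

0.120

Of 45 sites, 2 differences are transitions and 3 are transversions, so P = 2/45 ≈ 0.044444 and Q = 3/45 ≈ 0.066667.
Under the Kimura two-parameter model, d = −½ ln(1 − 2P − Q) − ¼ ln(1 − 2Q).
1 − 2P − Q = 0.844445, giving −½ ln(0.844445) = 0.084538.
1 − 2Q = 0.866666, giving −¼ ln(0.866666) = 0.035775.
d = 0.084538 + 0.035775 = 0.120313.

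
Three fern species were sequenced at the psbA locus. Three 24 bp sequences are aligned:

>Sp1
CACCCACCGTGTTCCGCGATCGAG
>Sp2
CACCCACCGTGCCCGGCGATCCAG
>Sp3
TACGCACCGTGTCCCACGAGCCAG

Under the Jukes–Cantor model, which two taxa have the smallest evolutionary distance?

Sp1–Sp2: 4/24 differ, p = 0.167, d = 0.188.
Sp1–Sp3: 6/24 differ, p = 0.250, d = 0.304.
Sp2–Sp3: 6/24 differ, p = 0.250, d = 0.304.
The smallest distance is between Sp1 and Sp2.

Sp1 and Sp2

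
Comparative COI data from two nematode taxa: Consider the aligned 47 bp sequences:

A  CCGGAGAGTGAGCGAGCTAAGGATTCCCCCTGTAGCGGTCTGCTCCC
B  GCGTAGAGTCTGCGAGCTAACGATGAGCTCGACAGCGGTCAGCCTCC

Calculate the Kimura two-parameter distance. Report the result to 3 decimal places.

Of 47 sites, 5 differences are transitions and 10 are transversions, so P = 5/47 ≈ 0.106383 and Q = 10/47 ≈ 0.212766.
Under the Kimura two-parameter model, d = −½ ln(1 − 2P − Q) − ¼ ln(1 − 2Q).
1 − 2P − Q = 0.574468, giving −½ ln(0.574468) = 0.277155.
1 − 2Q = 0.574468, giving −¼ ln(0.574468) = 0.138578.
d = 0.277155 + 0.138578 = 0.415733.

0.416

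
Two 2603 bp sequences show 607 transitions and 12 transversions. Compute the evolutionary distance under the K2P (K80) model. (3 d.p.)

P = 607/2603 ≈ 0.233192 and Q = 12/2603 ≈ 0.00461.
Under the Kimura two-parameter model, d = −½ ln(1 − 2P − Q) − ¼ ln(1 − 2Q).
1 − 2P − Q = 0.529006, giving −½ ln(0.529006) = 0.318378.
1 − 2Q = 0.99078, giving −¼ ln(0.99078) = 0.002316.
d = 0.318378 + 0.002316 = 0.320694.

0.321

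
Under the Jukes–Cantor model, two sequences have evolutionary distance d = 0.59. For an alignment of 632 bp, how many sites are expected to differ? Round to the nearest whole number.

Invert JC69: p = (3/4)(1 − e^(−4d/3)) = 0.75 × (1 − e^(-0.786667)) = 0.75 × (1 − 0.455360) = 0.408480.
Expected differing sites = pL ≈ 0.408480 × 632 = 258.15936 ≈ 258.

258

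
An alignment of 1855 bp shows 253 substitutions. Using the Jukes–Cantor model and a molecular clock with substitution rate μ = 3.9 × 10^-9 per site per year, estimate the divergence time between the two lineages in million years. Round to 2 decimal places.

p = 253/1855 ≈ 0.136388.
d = −(3/4) ln(1 − 4p/3) = −0.75 ln(1 − 0.181851) = −0.75 ln(0.818149)
  = −0.75 × (-0.200711) = 0.150533 substitutions/site.
Under a molecular clock d = 2μt, so t = d/(2μ) = 0.150533 / (2 × 3.9 × 10^-9) = 19.30 million years.

19.30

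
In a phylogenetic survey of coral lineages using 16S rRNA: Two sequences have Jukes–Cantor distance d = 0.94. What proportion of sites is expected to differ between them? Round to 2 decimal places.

p = (3/4)(1 − e^(−4d/3)) = 0.75 × (1 − e^(-1.253333)) = 0.75 × (1 − 0.285551) = 0.535837.

0.54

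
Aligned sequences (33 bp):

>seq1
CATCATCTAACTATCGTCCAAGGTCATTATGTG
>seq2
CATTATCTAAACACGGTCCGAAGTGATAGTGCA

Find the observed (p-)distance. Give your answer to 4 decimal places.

0.3636

The sequences differ at 12 of 33 positions.
p = 12/33 = 0.363636… ≈ 0.3636 (to 4 d.p.).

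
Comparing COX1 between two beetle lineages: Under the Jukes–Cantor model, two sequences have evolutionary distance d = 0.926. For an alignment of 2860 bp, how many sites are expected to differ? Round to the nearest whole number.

1521

Invert JC69: p = (3/4)(1 − e^(−4d/3)) = 0.75 × (1 − e^(-1.234667)) = 0.75 × (1 − 0.290932) = 0.531801.
Expected differing sites = pL ≈ 0.531801 × 2860 = 1520.95086 ≈ 1521.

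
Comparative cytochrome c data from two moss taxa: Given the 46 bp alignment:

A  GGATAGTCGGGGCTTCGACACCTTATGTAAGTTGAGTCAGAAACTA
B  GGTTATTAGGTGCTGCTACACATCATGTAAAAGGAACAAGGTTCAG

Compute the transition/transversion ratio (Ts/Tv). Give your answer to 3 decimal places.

0.462

Transitions are A↔G and C↔T; transversions are all other mismatches.
Transitions: 6. Transversions: 13.
R = 6/13 = 0.461538… ≈ 0.462 (to 3 d.p.).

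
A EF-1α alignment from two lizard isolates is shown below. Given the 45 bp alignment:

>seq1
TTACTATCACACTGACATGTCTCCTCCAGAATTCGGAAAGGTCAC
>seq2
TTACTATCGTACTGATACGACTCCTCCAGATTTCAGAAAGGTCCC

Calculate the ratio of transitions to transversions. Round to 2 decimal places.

Transitions are A↔G and C↔T; transversions are all other mismatches.
Transitions: 5. Transversions: 3.
R = 5/3 = 1.666666… ≈ 1.67 (to 2 d.p.).

1.67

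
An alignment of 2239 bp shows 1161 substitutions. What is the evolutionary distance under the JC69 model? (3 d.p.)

p = 1161/2239 ≈ 0.518535.
d = −(3/4) ln(1 − 4p/3) = −0.75 ln(1 − 0.69138) = −0.75 ln(0.30862)
  = −0.75 × (-1.175645) = 0.881734 substitutions/site.

0.882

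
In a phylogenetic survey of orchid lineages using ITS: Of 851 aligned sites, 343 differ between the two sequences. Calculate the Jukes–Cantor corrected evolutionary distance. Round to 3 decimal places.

0.578

p = 343/851 ≈ 0.403055.
d = −(3/4) ln(1 − 4p/3) = −0.75 ln(1 − 0.537407) = −0.75 ln(0.462593)
  = −0.75 × (-0.770908) = 0.578181 substitutions/site.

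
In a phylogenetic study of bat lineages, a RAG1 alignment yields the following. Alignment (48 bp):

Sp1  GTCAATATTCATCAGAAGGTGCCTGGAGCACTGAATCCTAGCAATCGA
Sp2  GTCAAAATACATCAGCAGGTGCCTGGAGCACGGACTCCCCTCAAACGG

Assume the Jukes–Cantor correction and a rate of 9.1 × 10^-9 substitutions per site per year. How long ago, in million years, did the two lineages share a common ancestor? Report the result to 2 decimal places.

13.41

The sequences differ at 10 of 48 sites (6, 9, 16, 32, 35, 39, 40, 41, 45, 48), so p = 10/48 ≈ 0.208333.
d = −(3/4) ln(1 − 4p/3) = −0.75 ln(1 − 0.277777) = −0.75 ln(0.722223)
  = −0.75 × (-0.325421) = 0.244066 substitutions/site.
Under a molecular clock d = 2μt, so t = d/(2μ) = 0.244066 / (2 × 9.1 × 10^-9) = 13.41 million years.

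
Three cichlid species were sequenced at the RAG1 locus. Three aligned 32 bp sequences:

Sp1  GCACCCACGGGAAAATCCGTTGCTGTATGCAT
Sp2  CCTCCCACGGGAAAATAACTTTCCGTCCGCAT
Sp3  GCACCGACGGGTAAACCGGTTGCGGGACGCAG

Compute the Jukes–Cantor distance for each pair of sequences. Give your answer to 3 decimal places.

d(Sp1,Sp2) = 0.353, d(Sp1,Sp3) = 0.304, d(Sp2,Sp3) = 0.585

Sp1–Sp2: 9/32 sites differ → p = 0.28125, d = −0.75 ln(1 − 0.375) = 0.352503 ≈ 0.353.
Sp1–Sp3: 8/32 sites differ → p = 0.25, d = −0.75 ln(1 − 0.333333) = 0.304098 ≈ 0.304.
Sp2–Sp3: 13/32 sites differ → p = 0.40625, d = −0.75 ln(1 − 0.541667) = 0.585119 ≈ 0.585.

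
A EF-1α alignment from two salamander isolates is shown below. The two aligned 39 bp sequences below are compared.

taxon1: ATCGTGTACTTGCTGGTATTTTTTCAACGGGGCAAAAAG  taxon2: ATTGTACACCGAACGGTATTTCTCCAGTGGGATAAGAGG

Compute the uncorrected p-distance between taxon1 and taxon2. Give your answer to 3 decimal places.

0.410

The sequences differ at 16 of 39 positions.
p = 16/39 = 0.410256… ≈ 0.410 (to 3 d.p.).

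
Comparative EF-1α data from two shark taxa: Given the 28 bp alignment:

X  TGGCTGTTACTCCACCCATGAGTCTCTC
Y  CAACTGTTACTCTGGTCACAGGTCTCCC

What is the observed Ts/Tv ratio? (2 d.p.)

Transitions are A↔G and C↔T; transversions are all other mismatches.
Transitions: 10. Transversions: 1.
R = 10/1 = 10.00.

10.00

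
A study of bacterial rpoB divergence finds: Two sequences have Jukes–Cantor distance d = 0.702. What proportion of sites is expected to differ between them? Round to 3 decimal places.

0.456

p = (3/4)(1 − e^(−4d/3)) = 0.75 × (1 − e^(-0.936)) = 0.75 × (1 − 0.392193) = 0.455855.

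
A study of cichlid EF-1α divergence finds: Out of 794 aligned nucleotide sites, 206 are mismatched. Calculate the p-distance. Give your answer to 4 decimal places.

p = 206/794 = 0.259445… ≈ 0.2594 (to 4 d.p.).

0.2594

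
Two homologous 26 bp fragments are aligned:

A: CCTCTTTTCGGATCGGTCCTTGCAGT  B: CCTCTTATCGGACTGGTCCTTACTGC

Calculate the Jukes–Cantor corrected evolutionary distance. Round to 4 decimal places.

The sequences differ at 6 of 26 sites (7, 13, 14, 22, 24, 26), so p = 6/26 ≈ 0.230769.
d = −(3/4) ln(1 − 4p/3) = −0.75 ln(1 − 0.307692) = −0.75 ln(0.692308)
  = −0.75 × (-0.367724) = 0.275793 substitutions/site.

0.2758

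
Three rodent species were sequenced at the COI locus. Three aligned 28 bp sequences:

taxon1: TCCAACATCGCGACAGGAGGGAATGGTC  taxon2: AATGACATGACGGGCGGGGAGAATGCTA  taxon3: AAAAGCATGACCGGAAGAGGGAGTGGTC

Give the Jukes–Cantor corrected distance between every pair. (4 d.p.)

taxon1–taxon2: 13/28 sites differ → p ≈ 0.464286, d = −0.75 ln(1 − 0.619048) = 0.723811 ≈ 0.7238.
taxon1–taxon3: 11/28 sites differ → p ≈ 0.392857, d = −0.75 ln(1 − 0.523809) = 0.556452 ≈ 0.5565.
taxon2–taxon3: 11/28 sites differ → p ≈ 0.392857, d = −0.75 ln(1 − 0.523809) = 0.556452 ≈ 0.5565.

d(taxon1,taxon2) = 0.7238, d(taxon1,taxon3) = 0.5565, d(taxon2,taxon3) = 0.5565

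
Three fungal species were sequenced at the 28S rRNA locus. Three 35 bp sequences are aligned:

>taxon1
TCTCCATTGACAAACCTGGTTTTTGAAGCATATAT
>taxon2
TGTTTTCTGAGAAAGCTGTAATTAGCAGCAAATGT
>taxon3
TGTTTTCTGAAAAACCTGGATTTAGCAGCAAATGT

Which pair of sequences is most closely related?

taxon1–taxon2: 14/35 differ, p = 0.400, d = 0.572.
taxon1–taxon3: 11/35 differ, p = 0.314, d = 0.407.
taxon2–taxon3: 4/35 differ, p = 0.114, d = 0.124.
The smallest distance is between taxon2 and taxon3.

taxon2 and taxon3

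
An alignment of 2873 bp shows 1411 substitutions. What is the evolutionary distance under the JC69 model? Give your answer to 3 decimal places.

0.798

p = 1411/2873 ≈ 0.491124.
d = −(3/4) ln(1 − 4p/3) = −0.75 ln(1 − 0.654832) = −0.75 ln(0.345168)
  = −0.75 × (-1.063724) = 0.797793 substitutions/site.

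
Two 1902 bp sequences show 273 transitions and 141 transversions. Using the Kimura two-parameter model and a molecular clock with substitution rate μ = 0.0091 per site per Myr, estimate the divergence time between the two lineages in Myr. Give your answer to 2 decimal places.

14.52

P = 273/1902 ≈ 0.143533 and Q = 141/1902 ≈ 0.074132.
Under the Kimura two-parameter model, d = −½ ln(1 − 2P − Q) − ¼ ln(1 − 2Q).
1 − 2P − Q = 0.638802, giving −½ ln(0.638802) = 0.224080.
1 − 2Q = 0.851736, giving −¼ ln(0.851736) = 0.040120.
d = 0.224080 + 0.040120 = 0.264200.
Under a molecular clock d = 2μt, so t = d/(2μ) = 0.264200 / (2 × 0.0091) = 14.52 Myr.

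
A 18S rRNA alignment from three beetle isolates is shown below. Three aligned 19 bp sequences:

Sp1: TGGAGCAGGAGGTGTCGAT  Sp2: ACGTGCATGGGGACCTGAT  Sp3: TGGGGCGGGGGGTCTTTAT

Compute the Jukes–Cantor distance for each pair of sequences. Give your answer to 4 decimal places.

d(Sp1,Sp2) = 0.7489, d(Sp1,Sp3) = 0.4099, d(Sp2,Sp3) = 0.6181

Sp1–Sp2: 9/19 sites differ → p ≈ 0.473684, d = −0.75 ln(1 − 0.631579) = 0.748897 ≈ 0.7489.
Sp1–Sp3: 6/19 sites differ → p ≈ 0.315789, d = −0.75 ln(1 − 0.421052) = 0.409907 ≈ 0.4099.
Sp2–Sp3: 8/19 sites differ → p ≈ 0.421053, d = −0.75 ln(1 − 0.561404) = 0.618132 ≈ 0.6181.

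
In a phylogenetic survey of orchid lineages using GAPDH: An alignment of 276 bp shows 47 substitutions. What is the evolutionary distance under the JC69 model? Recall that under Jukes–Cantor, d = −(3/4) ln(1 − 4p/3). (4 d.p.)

0.1932

p = 47/276 ≈ 0.17029.
d = −(3/4) ln(1 − 4p/3) = −0.75 ln(1 − 0.227053) = −0.75 ln(0.772947)
  = −0.75 × (-0.257545) = 0.193159 substitutions/site.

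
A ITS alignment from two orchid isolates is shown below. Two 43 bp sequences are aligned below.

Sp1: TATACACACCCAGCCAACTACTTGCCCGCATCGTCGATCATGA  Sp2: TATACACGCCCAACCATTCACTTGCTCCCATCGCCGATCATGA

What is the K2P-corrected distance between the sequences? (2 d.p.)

Of 43 sites, 6 differences are transitions and 2 are transversions, so P = 6/43 ≈ 0.139535 and Q = 2/43 ≈ 0.046512.
Under the Kimura two-parameter model, d = −½ ln(1 − 2P − Q) − ¼ ln(1 − 2Q).
1 − 2P − Q = 0.674418, giving −½ ln(0.674418) = 0.196953.
1 − 2Q = 0.906976, giving −¼ ln(0.906976) = 0.024410.
d = 0.196953 + 0.024410 = 0.221363.

0.22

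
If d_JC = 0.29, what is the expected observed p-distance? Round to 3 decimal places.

p = (3/4)(1 − e^(−4d/3)) = 0.75 × (1 − e^(-0.386667)) = 0.75 × (1 − 0.679317) = 0.240512.

0.241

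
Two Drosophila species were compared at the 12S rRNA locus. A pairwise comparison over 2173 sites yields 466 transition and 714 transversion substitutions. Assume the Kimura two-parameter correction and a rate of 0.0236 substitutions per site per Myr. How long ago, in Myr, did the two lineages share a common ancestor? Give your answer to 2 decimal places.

20.68

P = 466/2173 ≈ 0.21445 and Q = 714/2173 ≈ 0.328578.
Under the Kimura two-parameter model, d = −½ ln(1 − 2P − Q) − ¼ ln(1 − 2Q).
1 − 2P − Q = 0.242522, giving −½ ln(0.242522) = 0.708331.
1 − 2Q = 0.342844, giving −¼ ln(0.342844) = 0.267620.
d = 0.708331 + 0.267620 = 0.975951.
Under a molecular clock d = 2μt, so t = d/(2μ) = 0.975951 / (2 × 0.0236) = 20.68 Myr.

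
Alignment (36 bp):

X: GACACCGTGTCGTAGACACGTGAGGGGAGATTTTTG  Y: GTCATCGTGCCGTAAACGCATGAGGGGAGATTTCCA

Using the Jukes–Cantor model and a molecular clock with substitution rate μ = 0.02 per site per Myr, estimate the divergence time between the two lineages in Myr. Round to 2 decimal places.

7.60

The sequences differ at 9 of 36 sites (2, 5, 10, 15, 18, 20, 34, 35, 36), so p = 9/36 = 0.25.
d = −(3/4) ln(1 − 4p/3) = −0.75 ln(1 − 0.333333) = −0.75 ln(0.666667)
  = −0.75 × (-0.405465) = 0.304099 substitutions/site.
Under a molecular clock d = 2μt, so t = d/(2μ) = 0.304099 / (2 × 0.02) = 7.60 Myr.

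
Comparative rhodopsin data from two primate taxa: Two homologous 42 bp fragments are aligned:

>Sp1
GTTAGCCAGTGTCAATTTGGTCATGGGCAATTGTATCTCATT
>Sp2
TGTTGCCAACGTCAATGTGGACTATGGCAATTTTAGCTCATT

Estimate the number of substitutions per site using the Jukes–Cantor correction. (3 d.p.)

The sequences differ at 12 of 42 sites, so p = 12/42 ≈ 0.285714.
d = −(3/4) ln(1 − 4p/3) = −0.75 ln(1 − 0.380952) = −0.75 ln(0.619048)
  = −0.75 × (-0.479572) = 0.359679 substitutions/site.

0.360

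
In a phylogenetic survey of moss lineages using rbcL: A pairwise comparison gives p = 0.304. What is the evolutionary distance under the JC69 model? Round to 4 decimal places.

0.3898

d = −(3/4) ln(1 − 4p/3) = −0.75 ln(1 − 0.405333) = −0.75 ln(0.594667)
  = −0.75 × (-0.519754) = 0.389816 substitutions/site.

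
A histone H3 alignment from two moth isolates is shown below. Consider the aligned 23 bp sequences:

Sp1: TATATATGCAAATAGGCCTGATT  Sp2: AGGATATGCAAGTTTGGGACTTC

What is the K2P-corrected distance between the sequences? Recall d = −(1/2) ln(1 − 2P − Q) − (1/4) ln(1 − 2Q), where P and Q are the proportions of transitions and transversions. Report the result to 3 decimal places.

0.910

Of 23 sites, 3 differences are transitions and 9 are transversions, so P = 3/23 ≈ 0.130435 and Q = 9/23 ≈ 0.391304.
Under the Kimura two-parameter model, d = −½ ln(1 − 2P − Q) − ¼ ln(1 − 2Q).
1 − 2P − Q = 0.347826, giving −½ ln(0.347826) = 0.528026.
1 − 2Q = 0.217392, giving −¼ ln(0.217392) = 0.381513.
d = 0.528026 + 0.381513 = 0.909539.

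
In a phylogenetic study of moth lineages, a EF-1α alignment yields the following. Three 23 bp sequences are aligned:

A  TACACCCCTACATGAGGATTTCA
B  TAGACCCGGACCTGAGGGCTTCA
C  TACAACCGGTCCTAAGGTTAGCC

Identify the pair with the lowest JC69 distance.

A–B: 6/23 differ, p = 0.261, d = 0.321.
A–C: 10/23 differ, p = 0.435, d = 0.650.
B–C: 9/23 differ, p = 0.391, d = 0.553.
The smallest distance is between A and B.

A and B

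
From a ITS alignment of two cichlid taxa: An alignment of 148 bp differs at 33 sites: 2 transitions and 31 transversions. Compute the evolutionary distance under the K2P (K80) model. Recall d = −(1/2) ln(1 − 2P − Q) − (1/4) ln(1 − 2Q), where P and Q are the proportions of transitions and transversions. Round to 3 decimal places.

0.271

P = 2/148 ≈ 0.013514 and Q = 31/148 ≈ 0.209459.
Under the Kimura two-parameter model, d = −½ ln(1 − 2P − Q) − ¼ ln(1 − 2Q).
1 − 2P − Q = 0.763513, giving −½ ln(0.763513) = 0.134913.
1 − 2Q = 0.581082, giving −¼ ln(0.581082) = 0.135716.
d = 0.134913 + 0.135716 = 0.270629.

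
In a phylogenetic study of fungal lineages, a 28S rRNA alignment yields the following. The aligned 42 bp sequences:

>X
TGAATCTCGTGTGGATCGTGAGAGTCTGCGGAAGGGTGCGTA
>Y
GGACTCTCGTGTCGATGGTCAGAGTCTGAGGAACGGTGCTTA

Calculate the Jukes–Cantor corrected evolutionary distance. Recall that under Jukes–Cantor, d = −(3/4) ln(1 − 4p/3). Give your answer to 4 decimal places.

The sequences differ at 8 of 42 sites (1, 4, 13, 17, 20, 29, 34, 40), so p = 8/42 ≈ 0.190476.
d = −(3/4) ln(1 − 4p/3) = −0.75 ln(1 − 0.253968) = −0.75 ln(0.746032)
  = −0.75 × (-0.292987) = 0.219740 substitutions/site.

0.2197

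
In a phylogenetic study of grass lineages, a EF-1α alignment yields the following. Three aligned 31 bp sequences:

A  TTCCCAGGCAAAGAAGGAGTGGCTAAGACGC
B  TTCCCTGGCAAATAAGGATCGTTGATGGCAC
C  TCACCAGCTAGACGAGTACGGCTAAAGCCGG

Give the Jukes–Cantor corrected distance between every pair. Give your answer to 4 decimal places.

d(A,B) = 0.4217, d(A,C) = 0.7771, d(B,C) = 0.9853

A–B: 10/31 sites differ → p ≈ 0.322581, d = −0.75 ln(1 − 0.430108) = 0.421731 ≈ 0.4217.
A–C: 15/31 sites differ → p ≈ 0.483871, d = −0.75 ln(1 − 0.645161) = 0.777068 ≈ 0.7771.
B–C: 17/31 sites differ → p ≈ 0.548387, d = −0.75 ln(1 − 0.731183) = 0.985293 ≈ 0.9853.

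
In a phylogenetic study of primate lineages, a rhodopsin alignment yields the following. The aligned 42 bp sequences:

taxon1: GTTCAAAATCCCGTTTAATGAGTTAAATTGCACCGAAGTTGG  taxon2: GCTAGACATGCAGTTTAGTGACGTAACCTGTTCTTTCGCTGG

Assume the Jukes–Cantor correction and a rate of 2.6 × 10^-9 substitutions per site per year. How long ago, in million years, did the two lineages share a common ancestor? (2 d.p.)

122.21

The sequences differ at 18 of 42 sites, so p = 18/42 ≈ 0.428571.
d = −(3/4) ln(1 − 4p/3) = −0.75 ln(1 − 0.571428) = −0.75 ln(0.428572)
  = −0.75 × (-0.847297) = 0.635473 substitutions/site.
Under a molecular clock d = 2μt, so t = d/(2μ) = 0.635473 / (2 × 2.6 × 10^-9) = 122.21 million years.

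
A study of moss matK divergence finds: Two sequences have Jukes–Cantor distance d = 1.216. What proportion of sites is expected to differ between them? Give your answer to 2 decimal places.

0.60

p = (3/4)(1 − e^(−4d/3)) = 0.75 × (1 − e^(-1.621333)) = 0.75 × (1 − 0.197635) = 0.601774.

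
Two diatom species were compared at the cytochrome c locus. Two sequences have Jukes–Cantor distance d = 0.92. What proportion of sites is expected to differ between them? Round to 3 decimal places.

p = (3/4)(1 − e^(−4d/3)) = 0.75 × (1 − e^(-1.226667)) = 0.75 × (1 − 0.293268) = 0.530049.

0.530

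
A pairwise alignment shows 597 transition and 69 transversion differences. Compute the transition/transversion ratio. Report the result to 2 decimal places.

8.65

R = 597/69 = 8.652173… ≈ 8.65 (to 2 d.p.).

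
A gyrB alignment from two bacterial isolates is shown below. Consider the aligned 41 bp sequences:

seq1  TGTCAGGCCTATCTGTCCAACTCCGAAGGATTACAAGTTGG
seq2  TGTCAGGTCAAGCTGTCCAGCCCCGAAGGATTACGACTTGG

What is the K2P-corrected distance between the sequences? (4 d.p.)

Of 41 sites, 4 differences are transitions and 3 are transversions, so P = 4/41 ≈ 0.097561 and Q = 3/41 ≈ 0.073171.
Under the Kimura two-parameter model, d = −½ ln(1 − 2P − Q) − ¼ ln(1 − 2Q).
1 − 2P − Q = 0.731707, giving −½ ln(0.731707) = 0.156188.
1 − 2Q = 0.853658, giving −¼ ln(0.853658) = 0.039556.
d = 0.156188 + 0.039556 = 0.195744.

0.1957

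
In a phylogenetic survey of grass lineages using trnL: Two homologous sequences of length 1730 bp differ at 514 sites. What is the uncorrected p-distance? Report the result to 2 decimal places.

0.30

p = 514/1730 = 0.297109… ≈ 0.30 (to 2 d.p.).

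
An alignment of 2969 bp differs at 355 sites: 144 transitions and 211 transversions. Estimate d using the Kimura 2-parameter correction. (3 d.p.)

P = 144/2969 ≈ 0.048501 and Q = 211/2969 ≈ 0.071068.
Under the Kimura two-parameter model, d = −½ ln(1 − 2P − Q) − ¼ ln(1 − 2Q).
1 − 2P − Q = 0.83193, giving −½ ln(0.83193) = 0.092003.
1 − 2Q = 0.857864, giving −¼ ln(0.857864) = 0.038327.
d = 0.092003 + 0.038327 = 0.130330.

0.130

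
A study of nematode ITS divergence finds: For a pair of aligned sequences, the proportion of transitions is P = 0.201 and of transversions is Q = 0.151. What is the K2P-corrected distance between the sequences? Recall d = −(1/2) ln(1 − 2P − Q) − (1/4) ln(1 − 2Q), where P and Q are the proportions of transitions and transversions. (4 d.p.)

0.4925

Under the Kimura two-parameter model, d = −½ ln(1 − 2P − Q) − ¼ ln(1 − 2Q).
1 − 2P − Q = 0.447, giving −½ ln(0.447) = 0.402598.
1 − 2Q = 0.698, giving −¼ ln(0.698) = 0.089884.
d = 0.402598 + 0.089884 = 0.492482.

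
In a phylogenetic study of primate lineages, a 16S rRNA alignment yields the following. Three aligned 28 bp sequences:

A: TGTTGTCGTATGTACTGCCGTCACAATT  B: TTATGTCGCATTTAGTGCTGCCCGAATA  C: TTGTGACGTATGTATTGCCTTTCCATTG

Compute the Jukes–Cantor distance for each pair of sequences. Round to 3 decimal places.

A–B: 10/28 sites differ → p ≈ 0.357143, d = −0.75 ln(1 − 0.476191) = 0.484971 ≈ 0.485.
A–C: 9/28 sites differ → p ≈ 0.321429, d = −0.75 ln(1 − 0.428572) = 0.419713 ≈ 0.420.
B–C: 12/28 sites differ → p ≈ 0.428571, d = −0.75 ln(1 − 0.571428) = 0.635472 ≈ 0.635.

d(A,B) = 0.485, d(A,C) = 0.420, d(B,C) = 0.635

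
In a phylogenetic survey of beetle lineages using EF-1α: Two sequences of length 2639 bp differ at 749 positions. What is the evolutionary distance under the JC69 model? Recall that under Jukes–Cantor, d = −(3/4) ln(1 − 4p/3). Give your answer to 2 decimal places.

p = 749/2639 ≈ 0.28382.
d = −(3/4) ln(1 − 4p/3) = −0.75 ln(1 − 0.378427) = −0.75 ln(0.621573)
  = −0.75 × (-0.475502) = 0.356627 substitutions/site.

0.36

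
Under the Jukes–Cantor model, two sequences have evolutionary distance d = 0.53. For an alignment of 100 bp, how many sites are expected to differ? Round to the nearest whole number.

38

Invert JC69: p = (3/4)(1 − e^(−4d/3)) = 0.75 × (1 − e^(-0.706667)) = 0.75 × (1 − 0.493286) = 0.380036.
Expected differing sites = pL ≈ 0.380036 × 100 = 38.0036 ≈ 38.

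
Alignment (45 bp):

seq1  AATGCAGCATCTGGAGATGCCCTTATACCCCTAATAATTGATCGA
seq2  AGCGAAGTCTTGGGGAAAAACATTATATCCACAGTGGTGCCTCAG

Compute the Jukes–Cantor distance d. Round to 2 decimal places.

The sequences differ at 24 of 45 sites, so p = 24/45 ≈ 0.533333.
d = −(3/4) ln(1 − 4p/3) = −0.75 ln(1 − 0.711111) = −0.75 ln(0.288889)
  = −0.75 × (-1.241713) = 0.931285 substitutions/site.

0.93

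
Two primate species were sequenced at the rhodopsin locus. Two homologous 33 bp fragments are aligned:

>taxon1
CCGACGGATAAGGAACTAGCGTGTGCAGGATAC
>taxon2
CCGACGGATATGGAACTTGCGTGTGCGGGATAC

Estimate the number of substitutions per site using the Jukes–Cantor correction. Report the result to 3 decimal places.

0.097

The sequences differ at 3 of 33 sites (11, 18, 27), so p = 3/33 ≈ 0.090909.
d = −(3/4) ln(1 − 4p/3) = −0.75 ln(1 − 0.121212) = −0.75 ln(0.878788)
  = −0.75 × (-0.129212) = 0.096909 substitutions/site.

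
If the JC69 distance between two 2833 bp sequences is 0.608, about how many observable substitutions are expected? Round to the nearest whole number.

1180

Invert JC69: p = (3/4)(1 − e^(−4d/3)) = 0.75 × (1 − e^(-0.810667)) = 0.75 × (1 − 0.444561) = 0.416579.
Expected differing sites = pL ≈ 0.416579 × 2833 = 1180.168307 ≈ 1180.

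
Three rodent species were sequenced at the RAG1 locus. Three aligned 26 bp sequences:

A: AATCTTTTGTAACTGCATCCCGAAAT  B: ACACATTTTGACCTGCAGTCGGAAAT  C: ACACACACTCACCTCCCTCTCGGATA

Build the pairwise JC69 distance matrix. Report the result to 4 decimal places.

A–B: 9/26 sites differ → p ≈ 0.346154, d = −0.75 ln(1 − 0.461539) = 0.464280 ≈ 0.4643.
A–C: 15/26 sites differ → p ≈ 0.576923, d = −0.75 ln(1 − 0.769231) = 1.099754 ≈ 1.0998.
B–C: 13/26 sites differ → p = 0.5, d = −0.75 ln(1 − 0.666667) = 0.823960 ≈ 0.8240.

d(A,B) = 0.4643, d(A,C) = 1.0998, d(B,C) = 0.8240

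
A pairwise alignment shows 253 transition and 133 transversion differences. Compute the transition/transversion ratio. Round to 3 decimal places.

1.902

R = 253/133 = 1.902255… ≈ 1.902 (to 3 d.p.).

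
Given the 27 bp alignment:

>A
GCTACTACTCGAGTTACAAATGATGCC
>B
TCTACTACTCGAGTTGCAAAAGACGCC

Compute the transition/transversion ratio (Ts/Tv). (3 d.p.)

Transitions are A↔G and C↔T; transversions are all other mismatches.
Transitions: 2. Transversions: 2.
R = 2/2 = 1.000.

1.000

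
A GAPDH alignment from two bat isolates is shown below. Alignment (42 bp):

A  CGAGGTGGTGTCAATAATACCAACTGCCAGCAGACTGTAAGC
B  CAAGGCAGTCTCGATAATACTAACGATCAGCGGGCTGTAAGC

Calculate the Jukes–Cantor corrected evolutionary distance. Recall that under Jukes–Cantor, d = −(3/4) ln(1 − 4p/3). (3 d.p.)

The sequences differ at 11 of 42 sites, so p = 11/42 ≈ 0.261905.
d = −(3/4) ln(1 − 4p/3) = −0.75 ln(1 − 0.349207) = −0.75 ln(0.650793)
  = −0.75 × (-0.429564) = 0.322173 substitutions/site.

0.322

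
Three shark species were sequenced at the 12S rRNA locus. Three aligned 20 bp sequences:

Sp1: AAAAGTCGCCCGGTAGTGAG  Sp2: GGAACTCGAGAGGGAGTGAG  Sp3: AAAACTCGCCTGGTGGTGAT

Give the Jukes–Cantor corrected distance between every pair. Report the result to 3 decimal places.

d(Sp1,Sp2) = 0.471, d(Sp1,Sp3) = 0.233, d(Sp2,Sp3) = 0.572

Sp1–Sp2: 7/20 sites differ → p = 0.35, d = −0.75 ln(1 − 0.466667) = 0.471457 ≈ 0.471.
Sp1–Sp3: 4/20 sites differ → p = 0.2, d = −0.75 ln(1 − 0.266667) = 0.232617 ≈ 0.233.
Sp2–Sp3: 8/20 sites differ → p = 0.4, d = −0.75 ln(1 − 0.533333) = 0.571605 ≈ 0.572.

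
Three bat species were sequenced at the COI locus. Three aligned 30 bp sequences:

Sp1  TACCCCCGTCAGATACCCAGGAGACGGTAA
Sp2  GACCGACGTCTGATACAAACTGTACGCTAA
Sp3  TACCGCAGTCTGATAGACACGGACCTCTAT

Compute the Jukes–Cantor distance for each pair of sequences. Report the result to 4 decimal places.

Sp1–Sp2: 11/30 sites differ → p ≈ 0.366667, d = −0.75 ln(1 − 0.488889) = 0.503376 ≈ 0.5034.
Sp1–Sp3: 12/30 sites differ → p = 0.4, d = −0.75 ln(1 − 0.533333) = 0.571605 ≈ 0.5716.
Sp2–Sp3: 10/30 sites differ → p ≈ 0.333333, d = −0.75 ln(1 − 0.444444) = 0.440839 ≈ 0.4408.

d(Sp1,Sp2) = 0.5034, d(Sp1,Sp3) = 0.5716, d(Sp2,Sp3) = 0.4408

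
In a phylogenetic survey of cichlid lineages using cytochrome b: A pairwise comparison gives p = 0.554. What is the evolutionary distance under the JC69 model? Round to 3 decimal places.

d = −(3/4) ln(1 − 4p/3) = −0.75 ln(1 − 0.738667) = −0.75 ln(0.261333)
  = −0.75 × (-1.341960) = 1.006470 substitutions/site.

1.006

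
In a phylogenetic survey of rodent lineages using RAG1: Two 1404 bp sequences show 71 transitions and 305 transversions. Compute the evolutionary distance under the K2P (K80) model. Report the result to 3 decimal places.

0.334

P = 71/1404 ≈ 0.05057 and Q = 305/1404 ≈ 0.217236.
Under the Kimura two-parameter model, d = −½ ln(1 − 2P − Q) − ¼ ln(1 − 2Q).
1 − 2P − Q = 0.681624, giving −½ ln(0.681624) = 0.191639.
1 − 2Q = 0.565528, giving −¼ ln(0.565528) = 0.142499.
d = 0.191639 + 0.142499 = 0.334138.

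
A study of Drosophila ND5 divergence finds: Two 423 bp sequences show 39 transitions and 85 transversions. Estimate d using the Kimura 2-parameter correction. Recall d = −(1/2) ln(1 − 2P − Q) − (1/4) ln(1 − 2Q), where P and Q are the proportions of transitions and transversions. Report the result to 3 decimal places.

0.372

P = 39/423 ≈ 0.092199 and Q = 85/423 ≈ 0.200946.
Under the Kimura two-parameter model, d = −½ ln(1 − 2P − Q) − ¼ ln(1 − 2Q).
1 − 2P − Q = 0.614656, giving −½ ln(0.614656) = 0.243346.
1 − 2Q = 0.598108, giving −¼ ln(0.598108) = 0.128496.
d = 0.243346 + 0.128496 = 0.371842.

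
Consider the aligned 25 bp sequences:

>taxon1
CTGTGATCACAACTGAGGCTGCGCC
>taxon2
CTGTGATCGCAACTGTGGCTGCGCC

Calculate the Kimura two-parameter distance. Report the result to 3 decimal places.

0.085

Of 25 sites, 1 differences are transitions and 1 are transversions, so P = 1/25 = 0.04 and Q = 1/25 = 0.04.
Under the Kimura two-parameter model, d = −½ ln(1 − 2P − Q) − ¼ ln(1 − 2Q).
1 − 2P − Q = 0.88, giving −½ ln(0.88) = 0.063917.
1 − 2Q = 0.92, giving −¼ ln(0.92) = 0.020845.
d = 0.063917 + 0.020845 = 0.084762.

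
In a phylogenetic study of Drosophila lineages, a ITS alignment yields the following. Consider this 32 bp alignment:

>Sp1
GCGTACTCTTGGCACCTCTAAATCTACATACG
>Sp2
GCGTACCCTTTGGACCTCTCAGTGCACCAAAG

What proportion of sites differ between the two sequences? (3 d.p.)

The sequences differ at 10 of 32 positions (sites 7, 11, 13, 20, 22, 24, 25, 28, 29, 31).
p = 10/32 = 0.3125 ≈ 0.313 (to 3 d.p.).

0.313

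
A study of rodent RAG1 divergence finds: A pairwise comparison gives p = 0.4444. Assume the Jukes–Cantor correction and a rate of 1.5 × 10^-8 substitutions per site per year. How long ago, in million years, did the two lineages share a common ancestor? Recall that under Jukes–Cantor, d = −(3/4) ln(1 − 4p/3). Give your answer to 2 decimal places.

d = −(3/4) ln(1 − 4p/3) = −0.75 ln(1 − 0.592533) = −0.75 ln(0.407467)
  = −0.75 × (-0.897795) = 0.673346 substitutions/site.
Under a molecular clock d = 2μt, so t = d/(2μ) = 0.673346 / (2 × 1.5 × 10^-8) = 22.44 million years.

22.44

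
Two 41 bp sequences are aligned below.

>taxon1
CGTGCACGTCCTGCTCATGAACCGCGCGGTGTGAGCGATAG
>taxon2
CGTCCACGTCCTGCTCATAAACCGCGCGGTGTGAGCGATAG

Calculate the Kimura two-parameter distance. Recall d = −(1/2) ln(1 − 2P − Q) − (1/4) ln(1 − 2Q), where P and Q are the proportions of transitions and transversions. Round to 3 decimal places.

0.050

Of 41 sites, 1 differences are transitions and 1 are transversions, so P = 1/41 ≈ 0.02439 and Q = 1/41 ≈ 0.02439.
Under the Kimura two-parameter model, d = −½ ln(1 − 2P − Q) − ¼ ln(1 − 2Q).
1 − 2P − Q = 0.92683, giving −½ ln(0.92683) = 0.037993.
1 − 2Q = 0.95122, giving −¼ ln(0.95122) = 0.012502.
d = 0.037993 + 0.012502 = 0.050495.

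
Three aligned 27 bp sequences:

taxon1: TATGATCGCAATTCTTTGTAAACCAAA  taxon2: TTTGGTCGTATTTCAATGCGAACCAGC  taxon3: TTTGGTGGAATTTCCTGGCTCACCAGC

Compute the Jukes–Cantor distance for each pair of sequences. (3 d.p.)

taxon1–taxon2: 10/27 sites differ → p ≈ 0.37037, d = −0.75 ln(1 − 0.493827) = 0.510658 ≈ 0.511.
taxon1–taxon3: 12/27 sites differ → p ≈ 0.444444, d = −0.75 ln(1 − 0.592592) = 0.673455 ≈ 0.673.
taxon2–taxon3: 7/27 sites differ → p ≈ 0.259259, d = −0.75 ln(1 − 0.345679) = 0.318118 ≈ 0.318.

d(taxon1,taxon2) = 0.511, d(taxon1,taxon3) = 0.673, d(taxon2,taxon3) = 0.318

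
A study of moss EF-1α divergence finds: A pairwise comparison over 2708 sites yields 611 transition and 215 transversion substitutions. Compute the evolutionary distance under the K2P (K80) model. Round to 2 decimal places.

P = 611/2708 ≈ 0.225628 and Q = 215/2708 ≈ 0.079394.
Under the Kimura two-parameter model, d = −½ ln(1 − 2P − Q) − ¼ ln(1 − 2Q).
1 − 2P − Q = 0.46935, giving −½ ln(0.46935) = 0.378203.
1 − 2Q = 0.841212, giving −¼ ln(0.841212) = 0.043228.
d = 0.378203 + 0.043228 = 0.421431.

0.42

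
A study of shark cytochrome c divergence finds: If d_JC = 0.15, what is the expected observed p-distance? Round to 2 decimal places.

p = (3/4)(1 − e^(−4d/3)) = 0.75 × (1 − e^(-0.2)) = 0.75 × (1 − 0.818731) = 0.135952.

0.14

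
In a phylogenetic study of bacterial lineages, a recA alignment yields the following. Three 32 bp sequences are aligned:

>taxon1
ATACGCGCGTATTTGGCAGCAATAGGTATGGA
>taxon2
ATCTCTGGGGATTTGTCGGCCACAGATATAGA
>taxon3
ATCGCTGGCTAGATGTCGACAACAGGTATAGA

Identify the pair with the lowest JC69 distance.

taxon2 and taxon3

taxon1–taxon2: 12/32 differ, p = 0.375, d = 0.520.
taxon1–taxon3: 13/32 differ, p = 0.406, d = 0.585.
taxon2–taxon3: 8/32 differ, p = 0.250, d = 0.304.
The smallest distance is between taxon2 and taxon3.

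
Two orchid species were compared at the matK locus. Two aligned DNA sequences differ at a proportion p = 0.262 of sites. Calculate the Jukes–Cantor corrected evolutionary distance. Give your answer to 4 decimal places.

d = −(3/4) ln(1 − 4p/3) = −0.75 ln(1 − 0.349333) = −0.75 ln(0.650667)
  = −0.75 × (-0.429757) = 0.322318 substitutions/site.

0.3223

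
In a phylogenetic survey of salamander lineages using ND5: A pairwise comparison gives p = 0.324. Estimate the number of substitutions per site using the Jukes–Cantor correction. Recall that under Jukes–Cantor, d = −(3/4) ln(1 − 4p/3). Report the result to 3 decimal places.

0.424

d = −(3/4) ln(1 − 4p/3) = −0.75 ln(1 − 0.432) = −0.75 ln(0.568)
  = −0.75 × (-0.565634) = 0.424226 substitutions/site.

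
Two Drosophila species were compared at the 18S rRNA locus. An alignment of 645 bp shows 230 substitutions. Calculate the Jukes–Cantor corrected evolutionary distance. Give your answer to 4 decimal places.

p = 230/645 ≈ 0.356589.
d = −(3/4) ln(1 − 4p/3) = −0.75 ln(1 − 0.475452) = −0.75 ln(0.524548)
  = −0.75 × (-0.645218) = 0.483914 substitutions/site.

0.4839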